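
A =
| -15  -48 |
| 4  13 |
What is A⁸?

tr A = -2 and det A = -3, so the characteristic polynomial is λ² − (-2)λ + (-3) with roots -3 and 1.
Eigenvectors give P = [[4, -3], [-1, 1]] with P⁻¹ = [[1, 3], [1, 4]], and A = P·diag(-3, 1)·P⁻¹.
Then A⁸ = P·diag(6561, 1)·P⁻¹ = [[26244, -3], [-6561, 1]] · [[1, 3], [1, 4]] = [[26241, 78720], [-6560, -19679]].

[[26241, 78720], [-6560, -19679]]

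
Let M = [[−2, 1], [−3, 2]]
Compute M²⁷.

M² = I (check: tr M = 0 and det M = −1), so M²⁷ = M since 27 is odd.

[[−2, 1], [−3, 2]]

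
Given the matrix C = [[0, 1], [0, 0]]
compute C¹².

[[0, 0], [0, 0]]

C is strictly triangular, hence nilpotent: C² = 0, so C¹² = 0.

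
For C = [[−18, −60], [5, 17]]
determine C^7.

tr C = −1 and det C = −6, so the characteristic polynomial is λ² − (−1)λ + (−6) with roots 2 and −3.
Eigenvectors give P = [[−3, −4], [1, 1]] with P⁻¹ = [[1, 4], [−1, −3]], and C = P·diag(2, −3)·P⁻¹.
Then C^7 = P·diag(128, −2187)·P⁻¹ = [[−384, 8748], [128, −2187]] · [[1, 4], [−1, −3]] = [[−9132, −27780], [2315, 7073]].

[[−9132, −27780], [2315, 7073]]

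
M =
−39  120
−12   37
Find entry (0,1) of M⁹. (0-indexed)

590520

tr M = −2 and det M = −3, so the characteristic polynomial is λ² − (−2)λ + (−3) with roots 1 and −3.
Eigenvectors give P = [[−3, −10], [−1, −3]] with P⁻¹ = [[3, −10], [−1, 3]], and M = P·diag(1, −3)·P⁻¹.
Then M⁹ = P·diag(1, −19683)·P⁻¹ = [[−3, 196830], [−1, 59049]] · [[3, −10], [−1, 3]] = [[−196839, 590520], [−59052, 177157]].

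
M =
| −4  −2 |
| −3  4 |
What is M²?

[[22, 0], [0, 22]]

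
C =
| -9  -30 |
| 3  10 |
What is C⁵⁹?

C² = C (a projection; rank 1, trace 1), so C⁵⁹ = C.

[[-9, -30], [3, 10]]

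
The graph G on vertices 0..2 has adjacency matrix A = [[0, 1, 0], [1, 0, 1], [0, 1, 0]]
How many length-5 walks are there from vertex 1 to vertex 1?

The number of length-5 walks from vertex 1 to vertex 1 is entry (1,1) of A^5, where A is the adjacency matrix.
A^2 = [[1, 0, 1], [0, 2, 0], [1, 0, 1]]
A^3 = [[0, 2, 0], [2, 0, 2], [0, 2, 0]]
A^4 = [[2, 0, 2], [0, 4, 0], [2, 0, 2]]
A^5 = [[0, 4, 0], [4, 0, 4], [0, 4, 0]]

0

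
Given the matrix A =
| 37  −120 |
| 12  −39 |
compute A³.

[[253, −840], [84, −279]]

tr A = −2 and det A = −3, so the characteristic polynomial is λ² − (−2)λ + (−3) with roots −3 and 1.
Eigenvectors give P = [[−3, −10], [−1, −3]] with P⁻¹ = [[3, −10], [−1, 3]], and A = P·diag(−3, 1)·P⁻¹.
Then A³ = P·diag(−27, 1)·P⁻¹ = [[81, −10], [27, −3]] · [[3, −10], [−1, 3]] = [[253, −840], [84, −279]].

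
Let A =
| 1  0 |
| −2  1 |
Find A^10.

A = I + N where N = [[0, 0], [−2, 0]] is strictly lower-triangular, so N^2 = 0.
(I + N)^10 = I + 10·N = [[1, 0], [−20, 1]].

[[1, 0], [−20, 1]]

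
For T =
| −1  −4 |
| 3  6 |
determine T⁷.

[[−6049, −8236], [6177, 8364]]

tr T = 5 and det T = 6, so the characteristic polynomial is λ² − (5)λ + (6) with roots 3 and 2.
Eigenvectors give P = [[−1, 4], [1, −3]] with P⁻¹ = [[3, 4], [1, 1]], and T = P·diag(3, 2)·P⁻¹.
Then T⁷ = P·diag(2187, 128)·P⁻¹ = [[−2187, 512], [2187, −384]] · [[3, 4], [1, 1]] = [[−6049, −8236], [6177, 8364]].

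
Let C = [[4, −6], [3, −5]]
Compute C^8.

tr C = −1 and det C = −2, so the characteristic polynomial is λ² − (−1)λ + (−2) with roots −2 and 1.
Eigenvectors give P = [[1, −2], [1, −1]] with P⁻¹ = [[−1, 2], [−1, 1]], and C = P·diag(−2, 1)·P⁻¹.
Then C^8 = P·diag(256, 1)·P⁻¹ = [[256, −2], [256, −1]] · [[−1, 2], [−1, 1]] = [[−254, 510], [−255, 511]].

[[−254, 510], [−255, 511]]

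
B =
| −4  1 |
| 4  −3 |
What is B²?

[[20, −7], [−28, 13]]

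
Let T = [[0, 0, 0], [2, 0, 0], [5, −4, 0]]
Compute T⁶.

[[0, 0, 0], [0, 0, 0], [0, 0, 0]]

T is strictly triangular, hence nilpotent: T³ = 0, so T⁶ = 0.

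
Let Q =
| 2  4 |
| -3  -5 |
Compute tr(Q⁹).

tr Q = -3 and det Q = 2, so the characteristic polynomial is λ² − (-3)λ + (2) with roots -1 and -2.
Eigenvectors give P = [[-4, -1], [3, 1]] with P⁻¹ = [[-1, -1], [3, 4]], and Q = P·diag(-1, -2)·P⁻¹.
Then Q⁹ = P·diag(-1, -512)·P⁻¹ = [[4, 512], [-3, -512]] · [[-1, -1], [3, 4]] = [[1532, 2044], [-1533, -2045]].

-513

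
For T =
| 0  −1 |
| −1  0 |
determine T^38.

[[1, 0], [0, 1]]

T² = I (check: tr T = 0 and det T = −1), so T^38 = I since 38 is even.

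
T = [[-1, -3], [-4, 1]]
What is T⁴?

T² = [[13, 0], [0, 13]]
T³ = [[-13, -39], [-52, 13]]
T⁴ = [[169, 0], [0, 169]]

[[169, 0], [0, 169]]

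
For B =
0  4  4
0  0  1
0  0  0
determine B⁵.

B is strictly triangular, hence nilpotent: B³ = 0, so B⁵ = 0.

[[0, 0, 0], [0, 0, 0], [0, 0, 0]]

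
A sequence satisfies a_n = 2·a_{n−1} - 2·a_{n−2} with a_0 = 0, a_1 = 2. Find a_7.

With companion matrix M = [[2, -2], [1, 0]], [a_n, a_{n−1}]ᵀ = M·[a_{n−1}, a_{n−2}]ᵀ, so [a_7, a_6]ᵀ = M⁶·[a_1, a_0]ᵀ.
M⁶ = [[-8, 16], [-8, 8]], giving [a_7, a_6]ᵀ = [[-16], [-16]].

-16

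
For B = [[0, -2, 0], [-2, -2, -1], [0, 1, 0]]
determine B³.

B² = [[4, 4, 2], [4, 7, 2], [-2, -2, -1]]
B³ = [[-8, -14, -4], [-14, -20, -7], [4, 7, 2]]

[[-8, -14, -4], [-14, -20, -7], [4, 7, 2]]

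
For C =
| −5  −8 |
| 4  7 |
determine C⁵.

[[−245, −488], [244, 487]]

tr C = 2 and det C = −3, so the characteristic polynomial is λ² − (2)λ + (−3) with roots −1 and 3.
Eigenvectors give P = [[−2, −1], [1, 1]] with P⁻¹ = [[−1, −1], [1, 2]], and C = P·diag(−1, 3)·P⁻¹.
Then C⁵ = P·diag(−1, 243)·P⁻¹ = [[2, −243], [−1, 243]] · [[−1, −1], [1, 2]] = [[−245, −488], [244, 487]].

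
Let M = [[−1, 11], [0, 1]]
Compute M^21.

M² = I (check: tr M = 0 and det M = −1), so M^21 = M since 21 is odd.

[[−1, 11], [0, 1]]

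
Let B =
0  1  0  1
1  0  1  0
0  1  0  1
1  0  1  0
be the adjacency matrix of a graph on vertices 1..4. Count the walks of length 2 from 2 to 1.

The number of length-2 walks from vertex 2 to vertex 1 is entry (2,1) of B^2, where B is the adjacency matrix.
B^2 = [[2, 0, 2, 0], [0, 2, 0, 2], [2, 0, 2, 0], [0, 2, 0, 2]]

0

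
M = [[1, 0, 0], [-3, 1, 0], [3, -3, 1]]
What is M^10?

[[1, 0, 0], [-30, 1, 0], [435, -30, 1]]

M = I + N where N = [[0, 0, 0], [-3, 0, 0], [3, -3, 0]] is strictly lower-triangular, so N^3 = 0.
(I + N)^10 = I + 10·N + 45·N^2 = [[1, 0, 0], [-30, 1, 0], [435, -30, 1]].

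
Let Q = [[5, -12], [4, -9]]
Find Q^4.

tr Q = -4 and det Q = 3, so the characteristic polynomial is λ² − (-4)λ + (3) with roots -1 and -3.
Eigenvectors give P = [[2, -3], [1, -2]] with P⁻¹ = [[2, -3], [1, -2]], and Q = P·diag(-1, -3)·P⁻¹.
Then Q^4 = P·diag(1, 81)·P⁻¹ = [[2, -243], [1, -162]] · [[2, -3], [1, -2]] = [[-239, 480], [-160, 321]].

[[-239, 480], [-160, 321]]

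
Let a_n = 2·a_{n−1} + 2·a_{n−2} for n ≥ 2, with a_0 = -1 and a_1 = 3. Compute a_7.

With companion matrix T = [[2, 2], [1, 0]], [a_n, a_{n−1}]ᵀ = T·[a_{n−1}, a_{n−2}]ᵀ, so [a_7, a_6]ᵀ = T⁶·[a_1, a_0]ᵀ.
T⁶ = [[328, 240], [120, 88]], giving [a_7, a_6]ᵀ = [[744], [272]].

744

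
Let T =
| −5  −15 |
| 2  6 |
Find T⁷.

T² = T (a projection; rank 1, trace 1), so T⁷ = T.

[[−5, −15], [2, 6]]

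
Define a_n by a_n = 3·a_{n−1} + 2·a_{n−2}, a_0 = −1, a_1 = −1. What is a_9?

−34921

With companion matrix T = [[3, 2], [1, 0]], [a_n, a_{n−1}]ᵀ = T·[a_{n−1}, a_{n−2}]ᵀ, so [a_9, a_8]ᵀ = T^8·[a_1, a_0]ᵀ.
T^8 = [[22363, 12558], [6279, 3526]], giving [a_9, a_8]ᵀ = [[−34921], [−9805]].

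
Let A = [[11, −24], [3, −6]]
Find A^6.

[[6049, −15960], [1995, −5256]]

tr A = 5 and det A = 6, so the characteristic polynomial is λ² − (5)λ + (6) with roots 3 and 2.
Eigenvectors give P = [[−3, 8], [−1, 3]] with P⁻¹ = [[−3, 8], [−1, 3]], and A = P·diag(3, 2)·P⁻¹.
Then A^6 = P·diag(729, 64)·P⁻¹ = [[−2187, 512], [−729, 192]] · [[−3, 8], [−1, 3]] = [[6049, −15960], [1995, −5256]].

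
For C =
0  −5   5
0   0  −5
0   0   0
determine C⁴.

[[0, 0, 0], [0, 0, 0], [0, 0, 0]]

C is strictly triangular, hence nilpotent: C³ = 0, so C⁴ = 0.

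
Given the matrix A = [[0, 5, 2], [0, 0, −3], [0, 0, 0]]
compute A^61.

[[0, 0, 0], [0, 0, 0], [0, 0, 0]]

A is strictly triangular, hence nilpotent: A^3 = 0, so A^61 = 0.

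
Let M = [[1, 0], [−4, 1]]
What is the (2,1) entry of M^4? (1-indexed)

M = I + N where N = [[0, 0], [−4, 0]] is strictly lower-triangular, so N^2 = 0.
(I + N)^4 = I + 4·N = [[1, 0], [−16, 1]].

−16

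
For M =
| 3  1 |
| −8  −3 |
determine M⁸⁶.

M² = I (check: tr M = 0 and det M = −1), so M⁸⁶ = I since 86 is even.

[[1, 0], [0, 1]]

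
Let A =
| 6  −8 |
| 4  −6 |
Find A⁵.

tr A = 0 and det A = −4, so the characteristic polynomial is λ² − (0)λ + (−4) with roots 2 and −2.
Eigenvectors give P = [[2, 1], [1, 1]] with P⁻¹ = [[1, −1], [−1, 2]], and A = P·diag(2, −2)·P⁻¹.
Then A⁵ = P·diag(32, −32)·P⁻¹ = [[64, −32], [32, −32]] · [[1, −1], [−1, 2]] = [[96, −128], [64, −96]].

[[96, −128], [64, −96]]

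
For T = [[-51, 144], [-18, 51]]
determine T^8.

[[6561, 0], [0, 6561]]

tr T = 0 and det T = -9, so the characteristic polynomial is λ² − (0)λ + (-9) with roots 3 and -3.
Eigenvectors give P = [[-8, 3], [-3, 1]] with P⁻¹ = [[1, -3], [3, -8]], and T = P·diag(3, -3)·P⁻¹.
Then T^8 = P·diag(6561, 6561)·P⁻¹ = [[-52488, 19683], [-19683, 6561]] · [[1, -3], [3, -8]] = [[6561, 0], [0, 6561]].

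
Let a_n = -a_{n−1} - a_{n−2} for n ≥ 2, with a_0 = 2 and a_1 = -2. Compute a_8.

0

With companion matrix B = [[-1, -1], [1, 0]], [a_n, a_{n−1}]ᵀ = B·[a_{n−1}, a_{n−2}]ᵀ, so [a_8, a_7]ᵀ = B^7·[a_1, a_0]ᵀ.
B^7 = [[-1, -1], [1, 0]], giving [a_8, a_7]ᵀ = [[0], [-2]].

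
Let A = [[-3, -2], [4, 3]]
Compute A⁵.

[[-3, -2], [4, 3]]

A² = I (check: tr A = 0 and det A = -1), so A⁵ = A since 5 is odd.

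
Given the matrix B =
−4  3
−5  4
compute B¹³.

B² = I (check: tr B = 0 and det B = −1), so B¹³ = B since 13 is odd.

[[−4, 3], [−5, 4]]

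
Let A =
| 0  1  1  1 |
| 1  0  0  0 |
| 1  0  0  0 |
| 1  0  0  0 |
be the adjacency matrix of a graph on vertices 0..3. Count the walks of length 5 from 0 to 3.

The number of length-5 walks from vertex 0 to vertex 3 is entry (0,3) of A⁵, where A is the adjacency matrix.
A² = [[3, 0, 0, 0], [0, 1, 1, 1], [0, 1, 1, 1], [0, 1, 1, 1]]
A³ = [[0, 3, 3, 3], [3, 0, 0, 0], [3, 0, 0, 0], [3, 0, 0, 0]]
A⁴ = [[9, 0, 0, 0], [0, 3, 3, 3], [0, 3, 3, 3], [0, 3, 3, 3]]
A⁵ = [[0, 9, 9, 9], [9, 0, 0, 0], [9, 0, 0, 0], [9, 0, 0, 0]]

9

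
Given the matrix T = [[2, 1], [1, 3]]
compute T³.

T² = [[5, 5], [5, 10]]
T³ = [[15, 20], [20, 35]]

[[15, 20], [20, 35]]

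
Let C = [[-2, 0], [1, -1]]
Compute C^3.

C^2 = [[4, 0], [-3, 1]]
C^3 = [[-8, 0], [7, -1]]

[[-8, 0], [7, -1]]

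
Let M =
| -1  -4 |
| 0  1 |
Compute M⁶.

[[1, 0], [0, 1]]

M² = I (check: tr M = 0 and det M = -1), so M⁶ = I since 6 is even.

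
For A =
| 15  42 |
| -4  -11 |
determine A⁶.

[[5097, 15288], [-1456, -4367]]

tr A = 4 and det A = 3, so the characteristic polynomial is λ² − (4)λ + (3) with roots 1 and 3.
Eigenvectors give P = [[-3, 7], [1, -2]] with P⁻¹ = [[2, 7], [1, 3]], and A = P·diag(1, 3)·P⁻¹.
Then A⁶ = P·diag(1, 729)·P⁻¹ = [[-3, 5103], [1, -1458]] · [[2, 7], [1, 3]] = [[5097, 15288], [-1456, -4367]].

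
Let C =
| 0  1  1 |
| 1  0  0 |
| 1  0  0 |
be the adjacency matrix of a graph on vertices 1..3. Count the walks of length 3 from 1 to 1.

0

The number of length-3 walks from vertex 1 to vertex 1 is entry (1,1) of C³, where C is the adjacency matrix.
C² = [[2, 0, 0], [0, 1, 1], [0, 1, 1]]
C³ = [[0, 2, 2], [2, 0, 0], [2, 0, 0]]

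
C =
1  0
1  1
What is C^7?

C = I + N where N = [[0, 0], [1, 0]] is strictly lower-triangular, so N^2 = 0.
(I + N)^7 = I + 7·N = [[1, 0], [7, 1]].

[[1, 0], [7, 1]]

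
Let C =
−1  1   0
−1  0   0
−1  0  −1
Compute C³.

C² = [[0, −1, 0], [1, −1, 0], [2, −1, 1]]
C³ = [[1, 0, 0], [0, 1, 0], [−2, 2, −1]]

[[1, 0, 0], [0, 1, 0], [−2, 2, −1]]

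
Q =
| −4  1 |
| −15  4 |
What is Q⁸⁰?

Q² = I (check: tr Q = 0 and det Q = −1), so Q⁸⁰ = I since 80 is even.

[[1, 0], [0, 1]]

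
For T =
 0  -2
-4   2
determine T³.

[[16, -24], [-48, 40]]

T² = [[8, -4], [-8, 12]]
T³ = [[16, -24], [-48, 40]]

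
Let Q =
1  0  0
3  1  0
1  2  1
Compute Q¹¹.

Q = I + N where N = [[0, 0, 0], [3, 0, 0], [1, 2, 0]] is strictly lower-triangular, so N³ = 0.
(I + N)¹¹ = I + 11·N + 55·N² = [[1, 0, 0], [33, 1, 0], [341, 22, 1]].

[[1, 0, 0], [33, 1, 0], [341, 22, 1]]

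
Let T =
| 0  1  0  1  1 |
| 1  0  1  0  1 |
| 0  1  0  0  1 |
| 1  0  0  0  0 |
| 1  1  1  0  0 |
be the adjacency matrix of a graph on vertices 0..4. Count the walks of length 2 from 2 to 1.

1

The number of length-2 walks from vertex 2 to vertex 1 is entry (2,1) of T², where T is the adjacency matrix.
T² = [[3, 1, 2, 0, 1], [1, 3, 1, 1, 2], [2, 1, 2, 0, 1], [0, 1, 0, 1, 1], [1, 2, 1, 1, 3]]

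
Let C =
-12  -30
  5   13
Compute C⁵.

[[-582, -1650], [275, 793]]

tr C = 1 and det C = -6, so the characteristic polynomial is λ² − (1)λ + (-6) with roots -2 and 3.
Eigenvectors give P = [[-3, -2], [1, 1]] with P⁻¹ = [[-1, -2], [1, 3]], and C = P·diag(-2, 3)·P⁻¹.
Then C⁵ = P·diag(-32, 243)·P⁻¹ = [[96, -486], [-32, 243]] · [[-1, -2], [1, 3]] = [[-582, -1650], [275, 793]].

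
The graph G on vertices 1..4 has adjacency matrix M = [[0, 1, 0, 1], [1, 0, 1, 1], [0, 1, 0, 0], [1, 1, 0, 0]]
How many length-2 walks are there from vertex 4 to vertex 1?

The number of length-2 walks from vertex 4 to vertex 1 is entry (4,1) of M^2, where M is the adjacency matrix.
M^2 = [[2, 1, 1, 1], [1, 3, 0, 1], [1, 0, 1, 1], [1, 1, 1, 2]]

1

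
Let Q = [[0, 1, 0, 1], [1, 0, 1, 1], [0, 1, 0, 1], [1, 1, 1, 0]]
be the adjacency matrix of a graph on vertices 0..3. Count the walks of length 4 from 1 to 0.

The number of length-4 walks from vertex 1 to vertex 0 is entry (1,0) of Q⁴, where Q is the adjacency matrix.
Q² = [[2, 1, 2, 1], [1, 3, 1, 2], [2, 1, 2, 1], [1, 2, 1, 3]]
Q³ = [[2, 5, 2, 5], [5, 4, 5, 5], [2, 5, 2, 5], [5, 5, 5, 4]]
Q⁴ = [[10, 9, 10, 9], [9, 15, 9, 14], [10, 9, 10, 9], [9, 14, 9, 15]]

9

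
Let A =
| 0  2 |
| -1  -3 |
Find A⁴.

tr A = -3 and det A = 2, so the characteristic polynomial is λ² − (-3)λ + (2) with roots -1 and -2.
Eigenvectors give P = [[-2, -1], [1, 1]] with P⁻¹ = [[-1, -1], [1, 2]], and A = P·diag(-1, -2)·P⁻¹.
Then A⁴ = P·diag(1, 16)·P⁻¹ = [[-2, -16], [1, 16]] · [[-1, -1], [1, 2]] = [[-14, -30], [15, 31]].

[[-14, -30], [15, 31]]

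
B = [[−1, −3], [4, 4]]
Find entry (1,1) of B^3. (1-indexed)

−25

B^2 = [[−11, −9], [12, 4]]
B^3 = [[−25, −3], [4, −20]]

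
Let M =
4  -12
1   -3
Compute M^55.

[[4, -12], [1, -3]]

M² = M (a projection; rank 1, trace 1), so M^55 = M.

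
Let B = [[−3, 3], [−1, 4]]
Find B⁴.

B² = [[6, 3], [−1, 13]]
B³ = [[−21, 30], [−10, 49]]
B⁴ = [[33, 57], [−19, 166]]

[[33, 57], [−19, 166]]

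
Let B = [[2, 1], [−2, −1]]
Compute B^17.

[[2, 1], [−2, −1]]

B² = B (a projection; rank 1, trace 1), so B^17 = B.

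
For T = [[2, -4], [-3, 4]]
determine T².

[[16, -24], [-18, 28]]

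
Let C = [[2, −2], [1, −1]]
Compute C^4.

[[2, −2], [1, −1]]

C² = C (a projection; rank 1, trace 1), so C^4 = C.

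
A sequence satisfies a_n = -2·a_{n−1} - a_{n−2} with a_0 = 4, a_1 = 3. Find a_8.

With companion matrix B = [[-2, -1], [1, 0]], [a_n, a_{n−1}]ᵀ = B·[a_{n−1}, a_{n−2}]ᵀ, so [a_8, a_7]ᵀ = B^7·[a_1, a_0]ᵀ.
B^7 = [[-8, -7], [7, 6]], giving [a_8, a_7]ᵀ = [[-52], [45]].

-52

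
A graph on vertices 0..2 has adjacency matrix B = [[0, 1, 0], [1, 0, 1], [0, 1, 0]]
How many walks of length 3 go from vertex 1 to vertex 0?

2

The number of length-3 walks from vertex 1 to vertex 0 is entry (1,0) of B³, where B is the adjacency matrix.
B² = [[1, 0, 1], [0, 2, 0], [1, 0, 1]]
B³ = [[0, 2, 0], [2, 0, 2], [0, 2, 0]]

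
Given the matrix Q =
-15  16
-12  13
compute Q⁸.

[[26241, -26240], [19680, -19679]]

tr Q = -2 and det Q = -3, so the characteristic polynomial is λ² − (-2)λ + (-3) with roots 1 and -3.
Eigenvectors give P = [[1, 4], [1, 3]] with P⁻¹ = [[-3, 4], [1, -1]], and Q = P·diag(1, -3)·P⁻¹.
Then Q⁸ = P·diag(1, 6561)·P⁻¹ = [[1, 26244], [1, 19683]] · [[-3, 4], [1, -1]] = [[26241, -26240], [19680, -19679]].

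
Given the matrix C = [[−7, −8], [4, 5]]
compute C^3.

[[−55, −56], [28, 29]]

tr C = −2 and det C = −3, so the characteristic polynomial is λ² − (−2)λ + (−3) with roots −3 and 1.
Eigenvectors give P = [[−2, −1], [1, 1]] with P⁻¹ = [[−1, −1], [1, 2]], and C = P·diag(−3, 1)·P⁻¹.
Then C^3 = P·diag(−27, 1)·P⁻¹ = [[54, −1], [−27, 1]] · [[−1, −1], [1, 2]] = [[−55, −56], [28, 29]].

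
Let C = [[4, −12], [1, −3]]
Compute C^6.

C² = C (a projection; rank 1, trace 1), so C^6 = C.

[[4, −12], [1, −3]]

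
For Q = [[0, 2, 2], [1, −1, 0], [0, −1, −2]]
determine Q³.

Q² = [[2, −4, −4], [−1, 3, 2], [−1, 3, 4]]
Q³ = [[−4, 12, 12], [3, −7, −6], [3, −9, −10]]

[[−4, 12, 12], [3, −7, −6], [3, −9, −10]]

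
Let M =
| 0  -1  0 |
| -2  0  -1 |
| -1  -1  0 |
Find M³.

[[-1, -3, 0], [-6, -1, -3], [-3, -3, -1]]

M² = [[2, 0, 1], [1, 3, 0], [2, 1, 1]]
M³ = [[-1, -3, 0], [-6, -1, -3], [-3, -3, -1]]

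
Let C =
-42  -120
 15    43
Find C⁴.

tr C = 1 and det C = -6, so the characteristic polynomial is λ² − (1)λ + (-6) with roots -2 and 3.
Eigenvectors give P = [[-3, -8], [1, 3]] with P⁻¹ = [[-3, -8], [1, 3]], and C = P·diag(-2, 3)·P⁻¹.
Then C⁴ = P·diag(16, 81)·P⁻¹ = [[-48, -648], [16, 243]] · [[-3, -8], [1, 3]] = [[-504, -1560], [195, 601]].

[[-504, -1560], [195, 601]]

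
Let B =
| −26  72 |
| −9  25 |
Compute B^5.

[[−296, 792], [−99, 265]]

tr B = −1 and det B = −2, so the characteristic polynomial is λ² − (−1)λ + (−2) with roots 1 and −2.
Eigenvectors give P = [[−8, 3], [−3, 1]] with P⁻¹ = [[1, −3], [3, −8]], and B = P·diag(1, −2)·P⁻¹.
Then B^5 = P·diag(1, −32)·P⁻¹ = [[−8, −96], [−3, −32]] · [[1, −3], [3, −8]] = [[−296, 792], [−99, 265]].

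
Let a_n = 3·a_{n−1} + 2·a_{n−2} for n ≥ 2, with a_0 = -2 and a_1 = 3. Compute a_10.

149489

With companion matrix A = [[3, 2], [1, 0]], [a_n, a_{n−1}]ᵀ = A·[a_{n−1}, a_{n−2}]ᵀ, so [a_10, a_9]ᵀ = A⁹·[a_1, a_0]ᵀ.
A⁹ = [[79647, 44726], [22363, 12558]], giving [a_10, a_9]ᵀ = [[149489], [41973]].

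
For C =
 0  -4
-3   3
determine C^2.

[[12, -12], [-9, 21]]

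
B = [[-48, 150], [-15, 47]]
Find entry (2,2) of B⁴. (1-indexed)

tr B = -1 and det B = -6, so the characteristic polynomial is λ² − (-1)λ + (-6) with roots 2 and -3.
Eigenvectors give P = [[3, 10], [1, 3]] with P⁻¹ = [[-3, 10], [1, -3]], and B = P·diag(2, -3)·P⁻¹.
Then B⁴ = P·diag(16, 81)·P⁻¹ = [[48, 810], [16, 243]] · [[-3, 10], [1, -3]] = [[666, -1950], [195, -569]].

-569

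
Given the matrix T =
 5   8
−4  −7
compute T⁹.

tr T = −2 and det T = −3, so the characteristic polynomial is λ² − (−2)λ + (−3) with roots 1 and −3.
Eigenvectors give P = [[2, −1], [−1, 1]] with P⁻¹ = [[1, 1], [1, 2]], and T = P·diag(1, −3)·P⁻¹.
Then T⁹ = P·diag(1, −19683)·P⁻¹ = [[2, 19683], [−1, −19683]] · [[1, 1], [1, 2]] = [[19685, 39368], [−19684, −39367]].

[[19685, 39368], [−19684, −39367]]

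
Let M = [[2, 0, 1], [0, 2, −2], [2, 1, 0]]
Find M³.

[[16, 4, 4], [−16, 0, −8], [8, 4, 0]]

M² = [[6, 1, 2], [−4, 2, −4], [4, 2, 0]]
M³ = [[16, 4, 4], [−16, 0, −8], [8, 4, 0]]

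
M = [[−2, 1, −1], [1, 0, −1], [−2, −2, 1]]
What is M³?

M² = [[7, 0, 0], [0, 3, −2], [0, −4, 5]]
M³ = [[−14, 7, −7], [7, 4, −5], [−14, −10, 9]]

[[−14, 7, −7], [7, 4, −5], [−14, −10, 9]]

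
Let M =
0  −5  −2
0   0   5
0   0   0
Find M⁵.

[[0, 0, 0], [0, 0, 0], [0, 0, 0]]

M is strictly triangular, hence nilpotent: M³ = 0, so M⁵ = 0.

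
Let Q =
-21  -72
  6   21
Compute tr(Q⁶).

1458

tr Q = 0 and det Q = -9, so the characteristic polynomial is λ² − (0)λ + (-9) with roots -3 and 3.
Eigenvectors give P = [[4, -3], [-1, 1]] with P⁻¹ = [[1, 3], [1, 4]], and Q = P·diag(-3, 3)·P⁻¹.
Then Q⁶ = P·diag(729, 729)·P⁻¹ = [[2916, -2187], [-729, 729]] · [[1, 3], [1, 4]] = [[729, 0], [0, 729]].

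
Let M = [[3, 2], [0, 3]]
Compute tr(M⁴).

162

M² = [[9, 12], [0, 9]]
M³ = [[27, 54], [0, 27]]
M⁴ = [[81, 216], [0, 81]]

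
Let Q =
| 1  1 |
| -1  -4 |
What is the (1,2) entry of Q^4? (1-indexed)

-45

Q^2 = [[0, -3], [3, 15]]
Q^3 = [[3, 12], [-12, -57]]
Q^4 = [[-9, -45], [45, 216]]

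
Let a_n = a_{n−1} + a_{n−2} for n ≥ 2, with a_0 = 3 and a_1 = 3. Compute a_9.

With companion matrix Q = [[1, 1], [1, 0]], [a_n, a_{n−1}]ᵀ = Q·[a_{n−1}, a_{n−2}]ᵀ, so [a_9, a_8]ᵀ = Q⁸·[a_1, a_0]ᵀ.
Q⁸ = [[34, 21], [21, 13]], giving [a_9, a_8]ᵀ = [[165], [102]].

165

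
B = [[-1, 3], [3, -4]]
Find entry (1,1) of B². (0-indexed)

25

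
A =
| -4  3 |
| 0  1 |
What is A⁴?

A² = [[16, -9], [0, 1]]
A³ = [[-64, 39], [0, 1]]
A⁴ = [[256, -153], [0, 1]]

[[256, -153], [0, 1]]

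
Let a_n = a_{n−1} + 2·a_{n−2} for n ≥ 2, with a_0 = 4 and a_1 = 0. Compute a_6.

With companion matrix C = [[1, 2], [1, 0]], [a_n, a_{n−1}]ᵀ = C·[a_{n−1}, a_{n−2}]ᵀ, so [a_6, a_5]ᵀ = C⁵·[a_1, a_0]ᵀ.
C⁵ = [[21, 22], [11, 10]], giving [a_6, a_5]ᵀ = [[88], [40]].

88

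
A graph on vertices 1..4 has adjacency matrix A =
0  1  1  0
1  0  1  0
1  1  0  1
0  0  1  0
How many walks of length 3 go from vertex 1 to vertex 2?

The number of length-3 walks from vertex 1 to vertex 2 is entry (1,2) of A³, where A is the adjacency matrix.
A² = [[2, 1, 1, 1], [1, 2, 1, 1], [1, 1, 3, 0], [1, 1, 0, 1]]
A³ = [[2, 3, 4, 1], [3, 2, 4, 1], [4, 4, 2, 3], [1, 1, 3, 0]]

3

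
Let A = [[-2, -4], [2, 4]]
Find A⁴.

A² = [[-4, -8], [4, 8]]
A³ = [[-8, -16], [8, 16]]
A⁴ = [[-16, -32], [16, 32]]

[[-16, -32], [16, 32]]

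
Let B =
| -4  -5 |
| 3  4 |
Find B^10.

[[1, 0], [0, 1]]

B² = I (check: tr B = 0 and det B = -1), so B^10 = I since 10 is even.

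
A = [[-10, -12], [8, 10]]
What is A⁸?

[[256, 0], [0, 256]]

tr A = 0 and det A = -4, so the characteristic polynomial is λ² − (0)λ + (-4) with roots -2 and 2.
Eigenvectors give P = [[3, -1], [-2, 1]] with P⁻¹ = [[1, 1], [2, 3]], and A = P·diag(-2, 2)·P⁻¹.
Then A⁸ = P·diag(256, 256)·P⁻¹ = [[768, -256], [-512, 256]] · [[1, 1], [2, 3]] = [[256, 0], [0, 256]].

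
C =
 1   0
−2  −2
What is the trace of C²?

5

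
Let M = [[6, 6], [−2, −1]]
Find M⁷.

tr M = 5 and det M = 6, so the characteristic polynomial is λ² − (5)λ + (6) with roots 3 and 2.
Eigenvectors give P = [[−2, −3], [1, 2]] with P⁻¹ = [[−2, −3], [1, 2]], and M = P·diag(3, 2)·P⁻¹.
Then M⁷ = P·diag(2187, 128)·P⁻¹ = [[−4374, −384], [2187, 256]] · [[−2, −3], [1, 2]] = [[8364, 12354], [−4118, −6049]].

[[8364, 12354], [−4118, −6049]]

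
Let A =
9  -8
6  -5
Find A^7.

tr A = 4 and det A = 3, so the characteristic polynomial is λ² − (4)λ + (3) with roots 1 and 3.
Eigenvectors give P = [[1, 4], [1, 3]] with P⁻¹ = [[-3, 4], [1, -1]], and A = P·diag(1, 3)·P⁻¹.
Then A^7 = P·diag(1, 2187)·P⁻¹ = [[1, 8748], [1, 6561]] · [[-3, 4], [1, -1]] = [[8745, -8744], [6558, -6557]].

[[8745, -8744], [6558, -6557]]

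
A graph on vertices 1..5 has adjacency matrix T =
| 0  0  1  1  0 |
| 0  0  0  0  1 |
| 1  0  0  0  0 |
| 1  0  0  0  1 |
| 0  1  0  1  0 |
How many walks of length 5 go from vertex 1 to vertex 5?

The number of length-5 walks from vertex 1 to vertex 5 is entry (1,5) of T⁵, where T is the adjacency matrix.
T² = [[2, 0, 0, 0, 1], [0, 1, 0, 1, 0], [0, 0, 1, 1, 0], [0, 1, 1, 2, 0], [1, 0, 0, 0, 2]]
T³ = [[0, 1, 2, 3, 0], [1, 0, 0, 0, 2], [2, 0, 0, 0, 1], [3, 0, 0, 0, 3], [0, 2, 1, 3, 0]]
T⁴ = [[5, 0, 0, 0, 4], [0, 2, 1, 3, 0], [0, 1, 2, 3, 0], [0, 3, 3, 6, 0], [4, 0, 0, 0, 5]]
T⁵ = [[0, 4, 5, 9, 0], [4, 0, 0, 0, 5], [5, 0, 0, 0, 4], [9, 0, 0, 0, 9], [0, 5, 4, 9, 0]]

0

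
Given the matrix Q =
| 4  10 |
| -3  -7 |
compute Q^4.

tr Q = -3 and det Q = 2, so the characteristic polynomial is λ² − (-3)λ + (2) with roots -1 and -2.
Eigenvectors give P = [[-2, -5], [1, 3]] with P⁻¹ = [[-3, -5], [1, 2]], and Q = P·diag(-1, -2)·P⁻¹.
Then Q^4 = P·diag(1, 16)·P⁻¹ = [[-2, -80], [1, 48]] · [[-3, -5], [1, 2]] = [[-74, -150], [45, 91]].

[[-74, -150], [45, 91]]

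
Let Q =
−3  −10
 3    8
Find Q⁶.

[[−3261, −6650], [1995, 4054]]

tr Q = 5 and det Q = 6, so the characteristic polynomial is λ² − (5)λ + (6) with roots 3 and 2.
Eigenvectors give P = [[5, 2], [−3, −1]] with P⁻¹ = [[−1, −2], [3, 5]], and Q = P·diag(3, 2)·P⁻¹.
Then Q⁶ = P·diag(729, 64)·P⁻¹ = [[3645, 128], [−2187, −64]] · [[−1, −2], [3, 5]] = [[−3261, −6650], [1995, 4054]].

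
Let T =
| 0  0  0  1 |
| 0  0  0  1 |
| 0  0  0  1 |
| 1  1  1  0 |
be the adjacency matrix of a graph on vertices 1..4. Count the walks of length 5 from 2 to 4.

9

The number of length-5 walks from vertex 2 to vertex 4 is entry (2,4) of T⁵, where T is the adjacency matrix.
T² = [[1, 1, 1, 0], [1, 1, 1, 0], [1, 1, 1, 0], [0, 0, 0, 3]]
T³ = [[0, 0, 0, 3], [0, 0, 0, 3], [0, 0, 0, 3], [3, 3, 3, 0]]
T⁴ = [[3, 3, 3, 0], [3, 3, 3, 0], [3, 3, 3, 0], [0, 0, 0, 9]]
T⁵ = [[0, 0, 0, 9], [0, 0, 0, 9], [0, 0, 0, 9], [9, 9, 9, 0]]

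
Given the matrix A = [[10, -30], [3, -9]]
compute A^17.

[[10, -30], [3, -9]]

A² = A (a projection; rank 1, trace 1), so A^17 = A.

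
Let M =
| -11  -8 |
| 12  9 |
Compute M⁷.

tr M = -2 and det M = -3, so the characteristic polynomial is λ² − (-2)λ + (-3) with roots -3 and 1.
Eigenvectors give P = [[1, 2], [-1, -3]] with P⁻¹ = [[3, 2], [-1, -1]], and M = P·diag(-3, 1)·P⁻¹.
Then M⁷ = P·diag(-2187, 1)·P⁻¹ = [[-2187, 2], [2187, -3]] · [[3, 2], [-1, -1]] = [[-6563, -4376], [6564, 4377]].

[[-6563, -4376], [6564, 4377]]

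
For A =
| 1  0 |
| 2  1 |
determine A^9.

[[1, 0], [18, 1]]

A = I + N where N = [[0, 0], [2, 0]] is strictly lower-triangular, so N^2 = 0.
(I + N)^9 = I + 9·N = [[1, 0], [18, 1]].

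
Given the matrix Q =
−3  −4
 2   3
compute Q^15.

[[−3, −4], [2, 3]]

Q² = I (check: tr Q = 0 and det Q = −1), so Q^15 = Q since 15 is odd.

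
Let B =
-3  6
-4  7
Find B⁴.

tr B = 4 and det B = 3, so the characteristic polynomial is λ² − (4)λ + (3) with roots 3 and 1.
Eigenvectors give P = [[-1, 3], [-1, 2]] with P⁻¹ = [[2, -3], [1, -1]], and B = P·diag(3, 1)·P⁻¹.
Then B⁴ = P·diag(81, 1)·P⁻¹ = [[-81, 3], [-81, 2]] · [[2, -3], [1, -1]] = [[-159, 240], [-160, 241]].

[[-159, 240], [-160, 241]]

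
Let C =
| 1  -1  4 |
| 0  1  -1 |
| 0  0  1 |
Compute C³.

[[1, -3, 15], [0, 1, -3], [0, 0, 1]]

C = I + N where N = [[0, -1, 4], [0, 0, -1], [0, 0, 0]] is strictly upper-triangular, so N³ = 0.
(I + N)³ = I + 3·N + 3·N² = [[1, -3, 15], [0, 1, -3], [0, 0, 1]].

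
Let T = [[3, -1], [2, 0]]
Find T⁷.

tr T = 3 and det T = 2, so the characteristic polynomial is λ² − (3)λ + (2) with roots 2 and 1.
Eigenvectors give P = [[1, -1], [1, -2]] with P⁻¹ = [[2, -1], [1, -1]], and T = P·diag(2, 1)·P⁻¹.
Then T⁷ = P·diag(128, 1)·P⁻¹ = [[128, -1], [128, -2]] · [[2, -1], [1, -1]] = [[255, -127], [254, -126]].

[[255, -127], [254, -126]]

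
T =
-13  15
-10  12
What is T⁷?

[[-6817, 6945], [-4630, 4758]]

tr T = -1 and det T = -6, so the characteristic polynomial is λ² − (-1)λ + (-6) with roots -3 and 2.
Eigenvectors give P = [[3, 1], [2, 1]] with P⁻¹ = [[1, -1], [-2, 3]], and T = P·diag(-3, 2)·P⁻¹.
Then T⁷ = P·diag(-2187, 128)·P⁻¹ = [[-6561, 128], [-4374, 128]] · [[1, -1], [-2, 3]] = [[-6817, 6945], [-4630, 4758]].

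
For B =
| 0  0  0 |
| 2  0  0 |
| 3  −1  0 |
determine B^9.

B is strictly triangular, hence nilpotent: B^3 = 0, so B^9 = 0.

[[0, 0, 0], [0, 0, 0], [0, 0, 0]]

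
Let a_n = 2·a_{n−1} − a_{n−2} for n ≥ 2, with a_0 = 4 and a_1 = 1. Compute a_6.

−14

With companion matrix A = [[2, −1], [1, 0]], [a_n, a_{n−1}]ᵀ = A·[a_{n−1}, a_{n−2}]ᵀ, so [a_6, a_5]ᵀ = A⁵·[a_1, a_0]ᵀ.
A⁵ = [[6, −5], [5, −4]], giving [a_6, a_5]ᵀ = [[−14], [−11]].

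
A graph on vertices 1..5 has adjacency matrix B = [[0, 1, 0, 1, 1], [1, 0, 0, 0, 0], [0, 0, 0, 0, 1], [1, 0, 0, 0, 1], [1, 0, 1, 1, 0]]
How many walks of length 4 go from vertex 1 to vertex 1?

The number of length-4 walks from vertex 1 to vertex 1 is entry (1,1) of B⁴, where B is the adjacency matrix.
B² = [[3, 0, 1, 1, 1], [0, 1, 0, 1, 1], [1, 0, 1, 1, 0], [1, 1, 1, 2, 1], [1, 1, 0, 1, 3]]
B³ = [[2, 3, 1, 4, 5], [3, 0, 1, 1, 1], [1, 1, 0, 1, 3], [4, 1, 1, 2, 4], [5, 1, 3, 4, 2]]
B⁴ = [[12, 2, 5, 7, 7], [2, 3, 1, 4, 5], [5, 1, 3, 4, 2], [7, 4, 4, 8, 7], [7, 5, 2, 7, 12]]

12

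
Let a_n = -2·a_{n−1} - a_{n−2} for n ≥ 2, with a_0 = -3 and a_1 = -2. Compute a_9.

With companion matrix A = [[-2, -1], [1, 0]], [a_n, a_{n−1}]ᵀ = A·[a_{n−1}, a_{n−2}]ᵀ, so [a_9, a_8]ᵀ = A⁸·[a_1, a_0]ᵀ.
A⁸ = [[9, 8], [-8, -7]], giving [a_9, a_8]ᵀ = [[-42], [37]].

-42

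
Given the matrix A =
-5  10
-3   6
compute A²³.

[[-5, 10], [-3, 6]]

A² = A (a projection; rank 1, trace 1), so A²³ = A.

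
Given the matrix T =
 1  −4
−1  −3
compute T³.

T² = [[5, 8], [2, 13]]
T³ = [[−3, −44], [−11, −47]]

[[−3, −44], [−11, −47]]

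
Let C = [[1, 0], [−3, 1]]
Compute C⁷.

[[1, 0], [−21, 1]]

C = I + N where N = [[0, 0], [−3, 0]] is strictly lower-triangular, so N² = 0.
(I + N)⁷ = I + 7·N = [[1, 0], [−21, 1]].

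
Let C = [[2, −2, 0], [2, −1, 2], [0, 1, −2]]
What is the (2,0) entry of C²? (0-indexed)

2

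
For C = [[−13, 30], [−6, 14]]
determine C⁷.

[[−517, 1290], [−258, 644]]

tr C = 1 and det C = −2, so the characteristic polynomial is λ² − (1)λ + (−2) with roots 2 and −1.
Eigenvectors give P = [[−2, 5], [−1, 2]] with P⁻¹ = [[2, −5], [1, −2]], and C = P·diag(2, −1)·P⁻¹.
Then C⁷ = P·diag(128, −1)·P⁻¹ = [[−256, −5], [−128, −2]] · [[2, −5], [1, −2]] = [[−517, 1290], [−258, 644]].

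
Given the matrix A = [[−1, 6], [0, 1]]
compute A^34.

A² = I (check: tr A = 0 and det A = −1), so A^34 = I since 34 is even.

[[1, 0], [0, 1]]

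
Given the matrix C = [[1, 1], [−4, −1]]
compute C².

[[−3, 0], [0, −3]]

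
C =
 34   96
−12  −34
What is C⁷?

tr C = 0 and det C = −4, so the characteristic polynomial is λ² − (0)λ + (−4) with roots −2 and 2.
Eigenvectors give P = [[8, 3], [−3, −1]] with P⁻¹ = [[−1, −3], [3, 8]], and C = P·diag(−2, 2)·P⁻¹.
Then C⁷ = P·diag(−128, 128)·P⁻¹ = [[−1024, 384], [384, −128]] · [[−1, −3], [3, 8]] = [[2176, 6144], [−768, −2176]].

[[2176, 6144], [−768, −2176]]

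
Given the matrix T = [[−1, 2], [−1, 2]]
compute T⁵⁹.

[[−1, 2], [−1, 2]]

T² = T (a projection; rank 1, trace 1), so T⁵⁹ = T.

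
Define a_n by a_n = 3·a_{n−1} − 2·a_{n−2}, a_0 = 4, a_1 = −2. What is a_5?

−182

With companion matrix B = [[3, −2], [1, 0]], [a_n, a_{n−1}]ᵀ = B·[a_{n−1}, a_{n−2}]ᵀ, so [a_5, a_4]ᵀ = B^4·[a_1, a_0]ᵀ.
B^4 = [[31, −30], [15, −14]], giving [a_5, a_4]ᵀ = [[−182], [−86]].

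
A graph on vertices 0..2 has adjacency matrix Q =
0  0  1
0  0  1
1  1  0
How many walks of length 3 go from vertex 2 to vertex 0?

The number of length-3 walks from vertex 2 to vertex 0 is entry (2,0) of Q^3, where Q is the adjacency matrix.
Q^2 = [[1, 1, 0], [1, 1, 0], [0, 0, 2]]
Q^3 = [[0, 0, 2], [0, 0, 2], [2, 2, 0]]

2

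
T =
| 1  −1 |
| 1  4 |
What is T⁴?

T² = [[0, −5], [5, 15]]
T³ = [[−5, −20], [20, 55]]
T⁴ = [[−25, −75], [75, 200]]

[[−25, −75], [75, 200]]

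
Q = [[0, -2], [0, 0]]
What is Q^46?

[[0, 0], [0, 0]]

Q is strictly triangular, hence nilpotent: Q^2 = 0, so Q^46 = 0.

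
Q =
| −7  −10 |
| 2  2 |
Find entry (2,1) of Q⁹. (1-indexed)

38342

tr Q = −5 and det Q = 6, so the characteristic polynomial is λ² − (−5)λ + (6) with roots −2 and −3.
Eigenvectors give P = [[−2, 5], [1, −2]] with P⁻¹ = [[2, 5], [1, 2]], and Q = P·diag(−2, −3)·P⁻¹.
Then Q⁹ = P·diag(−512, −19683)·P⁻¹ = [[1024, −98415], [−512, 39366]] · [[2, 5], [1, 2]] = [[−96367, −191710], [38342, 76172]].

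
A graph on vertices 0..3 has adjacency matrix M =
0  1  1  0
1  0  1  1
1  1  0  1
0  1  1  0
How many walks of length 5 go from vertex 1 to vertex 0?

29

The number of length-5 walks from vertex 1 to vertex 0 is entry (1,0) of M^5, where M is the adjacency matrix.
M^2 = [[2, 1, 1, 2], [1, 3, 2, 1], [1, 2, 3, 1], [2, 1, 1, 2]]
M^3 = [[2, 5, 5, 2], [5, 4, 5, 5], [5, 5, 4, 5], [2, 5, 5, 2]]
M^4 = [[10, 9, 9, 10], [9, 15, 14, 9], [9, 14, 15, 9], [10, 9, 9, 10]]
M^5 = [[18, 29, 29, 18], [29, 32, 33, 29], [29, 33, 32, 29], [18, 29, 29, 18]]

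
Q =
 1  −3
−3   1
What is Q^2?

[[10, −6], [−6, 10]]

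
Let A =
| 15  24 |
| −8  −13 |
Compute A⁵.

[[975, 1464], [−488, −733]]

tr A = 2 and det A = −3, so the characteristic polynomial is λ² − (2)λ + (−3) with roots −1 and 3.
Eigenvectors give P = [[−3, 2], [2, −1]] with P⁻¹ = [[1, 2], [2, 3]], and A = P·diag(−1, 3)·P⁻¹.
Then A⁵ = P·diag(−1, 243)·P⁻¹ = [[3, 486], [−2, −243]] · [[1, 2], [2, 3]] = [[975, 1464], [−488, −733]].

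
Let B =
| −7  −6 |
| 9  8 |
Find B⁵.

[[−67, −66], [99, 98]]

tr B = 1 and det B = −2, so the characteristic polynomial is λ² − (1)λ + (−2) with roots 2 and −1.
Eigenvectors give P = [[−2, −1], [3, 1]] with P⁻¹ = [[1, 1], [−3, −2]], and B = P·diag(2, −1)·P⁻¹.
Then B⁵ = P·diag(32, −1)·P⁻¹ = [[−64, 1], [96, −1]] · [[1, 1], [−3, −2]] = [[−67, −66], [99, 98]].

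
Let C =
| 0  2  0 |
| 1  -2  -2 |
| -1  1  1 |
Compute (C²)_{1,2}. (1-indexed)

-4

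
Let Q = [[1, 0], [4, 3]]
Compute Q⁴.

[[1, 0], [160, 81]]

Q² = [[1, 0], [16, 9]]
Q³ = [[1, 0], [52, 27]]
Q⁴ = [[1, 0], [160, 81]]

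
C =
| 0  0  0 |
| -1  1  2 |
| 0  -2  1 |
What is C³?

C² = [[0, 0, 0], [-1, -3, 4], [2, -4, -3]]
C³ = [[0, 0, 0], [3, -11, -2], [4, 2, -11]]

[[0, 0, 0], [3, -11, -2], [4, 2, -11]]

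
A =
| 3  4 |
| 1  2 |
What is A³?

[[59, 92], [23, 36]]

A² = [[13, 20], [5, 8]]
A³ = [[59, 92], [23, 36]]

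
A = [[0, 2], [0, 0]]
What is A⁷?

A is strictly triangular, hence nilpotent: A² = 0, so A⁷ = 0.

[[0, 0], [0, 0]]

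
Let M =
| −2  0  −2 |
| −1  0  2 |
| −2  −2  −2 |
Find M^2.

[[8, 4, 8], [−2, −4, −2], [10, 4, 4]]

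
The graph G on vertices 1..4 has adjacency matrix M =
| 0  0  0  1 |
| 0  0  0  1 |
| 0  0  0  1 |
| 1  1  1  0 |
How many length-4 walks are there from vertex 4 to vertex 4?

9

The number of length-4 walks from vertex 4 to vertex 4 is entry (4,4) of M⁴, where M is the adjacency matrix.
M² = [[1, 1, 1, 0], [1, 1, 1, 0], [1, 1, 1, 0], [0, 0, 0, 3]]
M³ = [[0, 0, 0, 3], [0, 0, 0, 3], [0, 0, 0, 3], [3, 3, 3, 0]]
M⁴ = [[3, 3, 3, 0], [3, 3, 3, 0], [3, 3, 3, 0], [0, 0, 0, 9]]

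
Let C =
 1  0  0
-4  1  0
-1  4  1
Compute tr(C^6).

C = I + N where N = [[0, 0, 0], [-4, 0, 0], [-1, 4, 0]] is strictly lower-triangular, so N^3 = 0.
(I + N)^6 = I + 6·N + 15·N^2 = [[1, 0, 0], [-24, 1, 0], [-246, 24, 1]].

3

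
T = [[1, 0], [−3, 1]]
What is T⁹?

T = I + N where N = [[0, 0], [−3, 0]] is strictly lower-triangular, so N² = 0.
(I + N)⁹ = I + 9·N = [[1, 0], [−27, 1]].

[[1, 0], [−27, 1]]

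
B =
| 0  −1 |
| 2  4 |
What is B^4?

[[−28, −48], [96, 164]]

B^2 = [[−2, −4], [8, 14]]
B^3 = [[−8, −14], [28, 48]]
B^4 = [[−28, −48], [96, 164]]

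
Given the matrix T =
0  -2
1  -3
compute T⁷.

tr T = -3 and det T = 2, so the characteristic polynomial is λ² − (-3)λ + (2) with roots -2 and -1.
Eigenvectors give P = [[-1, 2], [-1, 1]] with P⁻¹ = [[1, -2], [1, -1]], and T = P·diag(-2, -1)·P⁻¹.
Then T⁷ = P·diag(-128, -1)·P⁻¹ = [[128, -2], [128, -1]] · [[1, -2], [1, -1]] = [[126, -254], [127, -255]].

[[126, -254], [127, -255]]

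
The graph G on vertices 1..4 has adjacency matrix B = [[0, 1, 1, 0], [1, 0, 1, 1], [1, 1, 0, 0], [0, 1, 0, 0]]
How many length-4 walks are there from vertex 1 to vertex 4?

The number of length-4 walks from vertex 1 to vertex 4 is entry (1,4) of B^4, where B is the adjacency matrix.
B^2 = [[2, 1, 1, 1], [1, 3, 1, 0], [1, 1, 2, 1], [1, 0, 1, 1]]
B^3 = [[2, 4, 3, 1], [4, 2, 4, 3], [3, 4, 2, 1], [1, 3, 1, 0]]
B^4 = [[7, 6, 6, 4], [6, 11, 6, 2], [6, 6, 7, 4], [4, 2, 4, 3]]

4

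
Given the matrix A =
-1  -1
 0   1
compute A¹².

[[1, 0], [0, 1]]

A² = I (check: tr A = 0 and det A = -1), so A¹² = I since 12 is even.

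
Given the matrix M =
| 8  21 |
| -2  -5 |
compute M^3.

tr M = 3 and det M = 2, so the characteristic polynomial is λ² − (3)λ + (2) with roots 1 and 2.
Eigenvectors give P = [[-3, 7], [1, -2]] with P⁻¹ = [[2, 7], [1, 3]], and M = P·diag(1, 2)·P⁻¹.
Then M^3 = P·diag(1, 8)·P⁻¹ = [[-3, 56], [1, -16]] · [[2, 7], [1, 3]] = [[50, 147], [-14, -41]].

[[50, 147], [-14, -41]]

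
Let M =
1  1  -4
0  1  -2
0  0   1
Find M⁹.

[[1, 9, -108], [0, 1, -18], [0, 0, 1]]

M = I + N where N = [[0, 1, -4], [0, 0, -2], [0, 0, 0]] is strictly upper-triangular, so N³ = 0.
(I + N)⁹ = I + 9·N + 36·N² = [[1, 9, -108], [0, 1, -18], [0, 0, 1]].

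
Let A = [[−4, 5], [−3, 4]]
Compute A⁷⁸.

A² = I (check: tr A = 0 and det A = −1), so A⁷⁸ = I since 78 is even.

[[1, 0], [0, 1]]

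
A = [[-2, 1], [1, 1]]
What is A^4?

[[26, -7], [-7, 5]]

A^2 = [[5, -1], [-1, 2]]
A^3 = [[-11, 4], [4, 1]]
A^4 = [[26, -7], [-7, 5]]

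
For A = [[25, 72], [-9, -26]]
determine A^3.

tr A = -1 and det A = -2, so the characteristic polynomial is λ² − (-1)λ + (-2) with roots -2 and 1.
Eigenvectors give P = [[8, 3], [-3, -1]] with P⁻¹ = [[-1, -3], [3, 8]], and A = P·diag(-2, 1)·P⁻¹.
Then A^3 = P·diag(-8, 1)·P⁻¹ = [[-64, 3], [24, -1]] · [[-1, -3], [3, 8]] = [[73, 216], [-27, -80]].

[[73, 216], [-27, -80]]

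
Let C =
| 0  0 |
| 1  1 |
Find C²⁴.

C² = C (a projection; rank 1, trace 1), so C²⁴ = C.

[[0, 0], [1, 1]]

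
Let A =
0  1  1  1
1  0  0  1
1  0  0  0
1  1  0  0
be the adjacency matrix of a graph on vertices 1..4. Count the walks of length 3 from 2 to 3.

The number of length-3 walks from vertex 2 to vertex 3 is entry (2,3) of A³, where A is the adjacency matrix.
A² = [[3, 1, 0, 1], [1, 2, 1, 1], [0, 1, 1, 1], [1, 1, 1, 2]]
A³ = [[2, 4, 3, 4], [4, 2, 1, 3], [3, 1, 0, 1], [4, 3, 1, 2]]

1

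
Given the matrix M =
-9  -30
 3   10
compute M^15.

M² = M (a projection; rank 1, trace 1), so M^15 = M.

[[-9, -30], [3, 10]]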